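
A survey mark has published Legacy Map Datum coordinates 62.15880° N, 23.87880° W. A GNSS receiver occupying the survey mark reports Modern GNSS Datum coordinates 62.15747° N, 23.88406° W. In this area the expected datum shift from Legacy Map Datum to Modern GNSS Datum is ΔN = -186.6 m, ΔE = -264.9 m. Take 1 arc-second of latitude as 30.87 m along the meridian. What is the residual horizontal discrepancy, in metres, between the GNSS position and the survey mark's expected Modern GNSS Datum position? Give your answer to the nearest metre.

Observed coordinate differences: Δφ = -0.00133°, Δλ = -0.00526°.
Converting to metres (1° lat = 111132 m, cos φ = 0.467023): observed ΔN = -147.8 m, observed ΔE = -273.0 m.
Subtracting the expected shift leaves a residual of -147.8 − (-186.6) = 38.8 m north and -273.0 − (-264.9) = -8.1 m east.
Residual distance = √(38.8² + (-8.1)²) = 39.6 m.

40 m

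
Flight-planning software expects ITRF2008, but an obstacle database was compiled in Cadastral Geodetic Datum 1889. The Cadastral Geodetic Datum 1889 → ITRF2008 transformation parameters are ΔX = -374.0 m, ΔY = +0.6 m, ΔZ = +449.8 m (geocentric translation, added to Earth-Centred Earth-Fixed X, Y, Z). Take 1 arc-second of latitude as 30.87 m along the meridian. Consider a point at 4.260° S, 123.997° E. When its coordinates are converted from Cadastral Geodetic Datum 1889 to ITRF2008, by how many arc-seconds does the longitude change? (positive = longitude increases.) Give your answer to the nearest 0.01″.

Δλ = 10.06″

sin φ = -0.074283, cos φ = 0.997237, sin λ = 0.829067, cos λ = -0.559149.
East component: ΔE = −sin λ·ΔX + cos λ·ΔY = −(0.829067)(-374.0) + (-0.559149)(0.6) = 309.74 m.
1° of latitude spans 3600 × 30.87 = 111132 m; at latitude φ, 1° of longitude spans that × cos φ = 110825.0 m, so Δλ = 309.74 / 110825.0 × 3600 = 10.061″.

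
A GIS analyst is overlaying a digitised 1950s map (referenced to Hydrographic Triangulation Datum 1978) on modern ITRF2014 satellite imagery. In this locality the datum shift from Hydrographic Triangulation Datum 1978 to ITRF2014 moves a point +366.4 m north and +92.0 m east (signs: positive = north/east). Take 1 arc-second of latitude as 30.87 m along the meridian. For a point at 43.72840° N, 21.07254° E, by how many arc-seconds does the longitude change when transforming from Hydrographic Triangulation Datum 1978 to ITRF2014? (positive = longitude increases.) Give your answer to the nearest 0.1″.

At latitude 43.72840°, cos φ = 0.722625.
1″ of longitude at this latitude = 30.87 × cos φ = 22.3074 m, so Δλ = 92.0 / 22.3074 = 4.124″.

Δλ = 4.1″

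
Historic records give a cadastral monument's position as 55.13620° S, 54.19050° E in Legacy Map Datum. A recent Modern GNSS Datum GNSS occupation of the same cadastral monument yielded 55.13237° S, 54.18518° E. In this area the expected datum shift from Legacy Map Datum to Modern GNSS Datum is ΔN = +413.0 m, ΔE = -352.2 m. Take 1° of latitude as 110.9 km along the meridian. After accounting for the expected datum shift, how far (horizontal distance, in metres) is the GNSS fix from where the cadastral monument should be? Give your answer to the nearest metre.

Observed coordinate differences: Δφ = +0.00383°, Δλ = -0.00532°.
Converting to metres (1° lat = 110900 m, cos φ = 0.571628): observed ΔN = 424.7 m, observed ΔE = -337.3 m.
Subtracting the expected shift leaves a residual of 424.7 − (413.0) = 11.7 m north and -337.3 − (-352.2) = 14.9 m east.
Residual distance = √(11.7² + 14.9²) = 19.0 m.

19 m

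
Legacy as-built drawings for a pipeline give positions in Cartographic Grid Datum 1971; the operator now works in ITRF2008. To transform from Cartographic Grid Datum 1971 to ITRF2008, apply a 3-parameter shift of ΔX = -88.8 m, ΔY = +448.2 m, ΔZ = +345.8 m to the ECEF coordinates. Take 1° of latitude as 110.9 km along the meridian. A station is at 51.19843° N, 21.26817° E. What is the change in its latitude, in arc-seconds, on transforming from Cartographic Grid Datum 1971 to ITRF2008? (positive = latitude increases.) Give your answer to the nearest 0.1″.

Δφ = 5.0″

sin φ = 0.779321, cos φ = 0.626625, sin λ = 0.362734, cos λ = 0.931893.
North component: ΔN = −sin φ cos λ·ΔX − sin φ sin λ·ΔY + cos φ·ΔZ = −(0.779321)(0.931893)(-88.8) − (0.779321)(0.362734)(448.2) + (0.626625)(345.8) = 154.48 m.
1° of latitude spans 110900 m, so Δφ = 154.48 / 110900 × 3600 = 5.015″.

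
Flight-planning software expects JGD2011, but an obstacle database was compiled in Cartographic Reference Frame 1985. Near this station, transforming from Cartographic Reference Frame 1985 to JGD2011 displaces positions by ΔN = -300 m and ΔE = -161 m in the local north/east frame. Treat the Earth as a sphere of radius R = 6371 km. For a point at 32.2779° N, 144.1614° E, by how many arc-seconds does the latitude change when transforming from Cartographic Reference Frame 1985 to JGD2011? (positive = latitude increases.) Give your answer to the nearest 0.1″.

On a sphere of radius R, 1 rad of latitude = R, so Δφ = ΔN / R = -300.0 / 6371000 = -4.7088e-05 rad = -9.713″.

Δφ = -9.7″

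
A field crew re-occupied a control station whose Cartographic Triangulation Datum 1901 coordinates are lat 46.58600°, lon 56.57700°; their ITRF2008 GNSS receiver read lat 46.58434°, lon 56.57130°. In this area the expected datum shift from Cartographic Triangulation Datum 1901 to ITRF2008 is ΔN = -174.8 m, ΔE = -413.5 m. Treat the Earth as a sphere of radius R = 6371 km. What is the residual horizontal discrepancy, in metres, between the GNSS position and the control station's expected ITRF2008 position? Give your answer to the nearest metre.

24 m

Observed coordinate differences: Δφ = -0.00166°, Δλ = -0.00570°.
Converting to metres (1° lat = 111195 m, cos φ = 0.687265): observed ΔN = -184.6 m, observed ΔE = -435.6 m.
Subtracting the expected shift leaves a residual of -184.6 − (-174.8) = -9.8 m north and -435.6 − (-413.5) = -22.1 m east.
Residual distance = √((-9.8)² + (-22.1)²) = 24.2 m.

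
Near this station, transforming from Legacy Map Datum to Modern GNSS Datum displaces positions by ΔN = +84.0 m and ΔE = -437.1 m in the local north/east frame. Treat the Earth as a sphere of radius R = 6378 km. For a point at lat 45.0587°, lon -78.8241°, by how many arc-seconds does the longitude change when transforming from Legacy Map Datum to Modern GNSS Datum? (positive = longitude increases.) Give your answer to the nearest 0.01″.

Δλ = -20.01″

At latitude 45.0587°, cos φ = 0.706382.
One radian of longitude at latitude φ spans R cos φ, so Δλ = ΔE / (R cos φ) = -437.1 / (6378000 × 0.706382) = -9.7019e-05 rad = -20.012″.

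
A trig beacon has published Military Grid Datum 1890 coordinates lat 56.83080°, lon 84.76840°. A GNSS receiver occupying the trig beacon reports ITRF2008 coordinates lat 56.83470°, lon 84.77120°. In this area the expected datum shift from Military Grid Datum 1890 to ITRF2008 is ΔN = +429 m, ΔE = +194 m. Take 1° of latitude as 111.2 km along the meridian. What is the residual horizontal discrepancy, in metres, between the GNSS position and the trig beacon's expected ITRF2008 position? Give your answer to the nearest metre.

Observed coordinate differences: Δφ = +0.00390°, Δλ = +0.00280°.
Converting to metres (1° lat = 111200 m, cos φ = 0.547113): observed ΔN = 433.7 m, observed ΔE = 170.3 m.
Subtracting the expected shift leaves a residual of 433.7 − (429) = 4.7 m north and 170.3 − (194) = -23.7 m east.
Residual distance = √(4.7² + (-23.7)²) = 24.1 m.

24 m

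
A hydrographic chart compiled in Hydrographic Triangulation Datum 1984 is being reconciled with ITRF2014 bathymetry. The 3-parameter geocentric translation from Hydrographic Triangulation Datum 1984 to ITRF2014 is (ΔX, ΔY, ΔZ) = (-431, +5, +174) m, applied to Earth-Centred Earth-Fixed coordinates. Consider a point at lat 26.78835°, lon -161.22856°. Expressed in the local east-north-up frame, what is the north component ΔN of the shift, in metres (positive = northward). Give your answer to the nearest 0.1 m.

At φ = 26.78835°, λ = -161.22856°: sin φ = 0.450696, cos φ = 0.892677, sin λ = -0.321794, cos λ = -0.946810.
ΔN = −sin φ cos λ·ΔX − sin φ sin λ·ΔY + cos φ·ΔZ = −(0.450696)(-0.946810)(-431) − (0.450696)(-0.321794)(5) + (0.892677)(174) = -27.87 m.

ΔN = -27.9 m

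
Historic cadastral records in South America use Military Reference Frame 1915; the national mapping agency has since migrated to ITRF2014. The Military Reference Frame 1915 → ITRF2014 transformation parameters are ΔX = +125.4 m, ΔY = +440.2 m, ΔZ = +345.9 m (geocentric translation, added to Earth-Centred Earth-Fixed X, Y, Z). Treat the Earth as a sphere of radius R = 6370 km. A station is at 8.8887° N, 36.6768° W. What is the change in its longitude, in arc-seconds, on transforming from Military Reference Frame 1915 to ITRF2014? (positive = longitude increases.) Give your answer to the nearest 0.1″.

sin φ = 0.154516, cos φ = 0.987990, sin λ = -0.597300, cos λ = 0.802018.
East component: ΔE = −sin λ·ΔX + cos λ·ΔY = −(-0.597300)(125.4) + (0.802018)(440.2) = 427.95 m.
1° of latitude spans πR/180 = 111177 m; at latitude φ, 1° of longitude spans that × cos φ = 109842.3 m, so Δλ = 427.95 / 109842.3 × 3600 = 14.026″.

Δλ = 14.0″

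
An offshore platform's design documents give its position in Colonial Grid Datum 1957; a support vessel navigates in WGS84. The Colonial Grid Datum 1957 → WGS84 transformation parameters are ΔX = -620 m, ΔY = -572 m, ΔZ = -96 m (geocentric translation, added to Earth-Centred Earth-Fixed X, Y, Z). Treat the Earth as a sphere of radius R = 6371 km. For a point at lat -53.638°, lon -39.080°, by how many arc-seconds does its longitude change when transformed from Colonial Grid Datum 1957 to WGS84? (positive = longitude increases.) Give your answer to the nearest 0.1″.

Δλ = -45.6″

sin φ = -0.805287, cos φ = 0.592885, sin λ = -0.630405, cos λ = 0.776267.
East component: ΔE = −sin λ·ΔX + cos λ·ΔY = −(-0.630405)(-620) + (0.776267)(-572) = -834.88 m.
1° of latitude spans πR/180 = 111195 m; at latitude φ, 1° of longitude spans that × cos φ = 65925.8 m, so Δλ = -834.88 / 65925.8 × 3600 = -45.590″.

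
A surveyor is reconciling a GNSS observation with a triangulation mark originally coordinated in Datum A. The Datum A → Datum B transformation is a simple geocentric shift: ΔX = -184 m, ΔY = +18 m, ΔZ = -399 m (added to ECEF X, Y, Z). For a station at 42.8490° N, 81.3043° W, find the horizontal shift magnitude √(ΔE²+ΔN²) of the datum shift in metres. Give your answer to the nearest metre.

317 m

The local east axis at (φ, λ) is (−sin λ, cos λ, 0), so ΔE = −sin(-81.3043°)·(-184) + cos(-81.3043°)·18 = -179.16 m.
The local north axis is (−sin φ cos λ, −sin φ sin λ, cos φ), giving ΔN = 18.918 + 12.101 − 292.526 = -261.51 m.
Horizontal magnitude = √(ΔE² + ΔN²) = √((-179.16)² + (-261.51)²) = 316.99 m.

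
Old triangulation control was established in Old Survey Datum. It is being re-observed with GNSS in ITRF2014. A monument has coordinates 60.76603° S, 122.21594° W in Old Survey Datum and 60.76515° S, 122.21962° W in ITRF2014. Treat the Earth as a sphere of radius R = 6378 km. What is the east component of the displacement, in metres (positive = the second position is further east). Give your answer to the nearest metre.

Δφ = -60.76515° − -60.76603° = +0.00088°; Δλ = -122.21962° − -122.21594° = -0.00368°.
1° along a meridian = πR/180 = 111317 m.
ΔN = Δφ × 111317 = 98.0 m; ΔE = Δλ × 111317 × cos(-60.76603°) = -0.00368 × 111317 × 0.488377 = -200.1 m.

ΔE = -200 m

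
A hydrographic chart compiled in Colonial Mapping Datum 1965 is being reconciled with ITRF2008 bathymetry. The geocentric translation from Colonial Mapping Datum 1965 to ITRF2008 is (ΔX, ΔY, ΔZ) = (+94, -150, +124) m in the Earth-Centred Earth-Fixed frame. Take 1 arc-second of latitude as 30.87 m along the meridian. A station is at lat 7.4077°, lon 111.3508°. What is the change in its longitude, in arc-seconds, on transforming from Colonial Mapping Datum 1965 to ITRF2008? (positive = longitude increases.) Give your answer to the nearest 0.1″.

Δλ = -1.1″

sin φ = 0.128929, cos φ = 0.991654, sin λ = 0.931369, cos λ = -0.364077.
East component: ΔE = −sin λ·ΔX + cos λ·ΔY = −(0.931369)(94) + (-0.364077)(-150) = -32.94 m.
1° of latitude spans 3600 × 30.87 = 111132 m; at latitude φ, 1° of longitude spans that × cos φ = 110204.5 m, so Δλ = -32.94 / 110204.5 × 3600 = -1.076″.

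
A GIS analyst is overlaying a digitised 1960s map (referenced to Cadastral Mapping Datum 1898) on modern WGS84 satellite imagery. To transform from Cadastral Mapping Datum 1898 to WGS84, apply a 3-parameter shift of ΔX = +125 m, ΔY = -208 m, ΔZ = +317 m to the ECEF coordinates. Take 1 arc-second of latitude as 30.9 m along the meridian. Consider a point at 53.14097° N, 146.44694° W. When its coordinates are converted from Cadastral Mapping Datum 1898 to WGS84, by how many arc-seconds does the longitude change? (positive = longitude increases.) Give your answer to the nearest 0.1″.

sin φ = 0.800114, cos φ = 0.599848, sin λ = -0.552709, cos λ = -0.833374.
East component: ΔE = −sin λ·ΔX + cos λ·ΔY = −(-0.552709)(125) + (-0.833374)(-208) = 242.43 m.
1° of latitude spans 3600 × 30.90 = 111240 m; at latitude φ, 1° of longitude spans that × cos φ = 66727.1 m, so Δλ = 242.43 / 66727.1 × 3600 = 13.079″.

Δλ = 13.1″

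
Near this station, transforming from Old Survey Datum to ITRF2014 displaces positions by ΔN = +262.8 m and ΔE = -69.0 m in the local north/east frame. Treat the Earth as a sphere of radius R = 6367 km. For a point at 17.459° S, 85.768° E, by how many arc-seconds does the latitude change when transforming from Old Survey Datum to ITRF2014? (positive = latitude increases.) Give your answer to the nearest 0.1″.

Δφ = 8.5″

On a sphere of radius R, 1 rad of latitude = R, so Δφ = ΔN / R = 262.8 / 6367000 = 4.1275e-05 rad = 8.514″.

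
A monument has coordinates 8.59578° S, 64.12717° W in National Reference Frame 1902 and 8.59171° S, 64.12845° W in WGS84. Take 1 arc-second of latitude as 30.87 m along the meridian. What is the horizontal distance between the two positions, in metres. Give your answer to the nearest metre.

474 m

Δφ = -8.59171° − -8.59578° = +0.00407°; Δλ = -64.12845° − -64.12717° = -0.00128°.
1° of latitude = 3600 × 30.87 = 111132 m.
ΔN = Δφ × 111132 = 452.3 m; ΔE = Δλ × 111132 × cos(-8.59578°) = -0.00128 × 111132 × 0.988767 = -140.7 m.
Distance = √(ΔE² + ΔN²) = √((-140.7)² + 452.3²) = 473.7 m.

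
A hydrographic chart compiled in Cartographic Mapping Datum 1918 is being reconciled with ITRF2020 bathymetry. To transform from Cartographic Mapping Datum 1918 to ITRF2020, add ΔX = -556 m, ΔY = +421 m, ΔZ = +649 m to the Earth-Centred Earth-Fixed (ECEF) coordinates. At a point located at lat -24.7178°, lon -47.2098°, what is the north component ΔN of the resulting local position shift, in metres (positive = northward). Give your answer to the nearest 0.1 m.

The local north axis is (−sin φ cos λ, −sin φ sin λ, cos φ), giving ΔN = -157.935 − 129.187 + 589.538 = 302.42 m.

ΔN = 302.4 m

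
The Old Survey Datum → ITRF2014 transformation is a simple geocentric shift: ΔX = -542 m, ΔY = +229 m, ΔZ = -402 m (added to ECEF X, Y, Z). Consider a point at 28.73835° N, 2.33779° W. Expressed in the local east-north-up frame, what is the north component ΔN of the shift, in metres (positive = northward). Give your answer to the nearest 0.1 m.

ΔN = -87.6 m

At φ = 28.73835°, λ = -2.33779°: sin φ = 0.480810, cos φ = 0.876825, sin λ = -0.040791, cos λ = 0.999168.
ΔN = −sin φ cos λ·ΔX − sin φ sin λ·ΔY + cos φ·ΔZ = −(0.480810)(0.999168)(-542) − (0.480810)(-0.040791)(229) + (0.876825)(-402) = -87.61 m.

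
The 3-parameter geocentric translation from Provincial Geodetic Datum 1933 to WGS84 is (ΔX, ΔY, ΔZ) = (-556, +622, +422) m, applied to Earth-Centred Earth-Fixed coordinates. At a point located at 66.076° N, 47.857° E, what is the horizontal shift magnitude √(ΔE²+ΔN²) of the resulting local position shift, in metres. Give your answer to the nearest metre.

835 m

At φ = 66.076°, λ = 47.857°: sin φ = 0.914084, cos φ = 0.405525, sin λ = 0.741472, cos λ = 0.670983.
ΔE = −sin λ·ΔX + cos λ·ΔY = −(0.741472)·(-556) + (0.670983)·(622) = 829.61 m.
ΔN = −sin φ cos λ·ΔX − sin φ sin λ·ΔY + cos φ·ΔZ = −(0.914084)(0.670983)(-556) − (0.914084)(0.741472)(622) + (0.405525)(422) = 90.57 m.
Horizontal magnitude = √(ΔE² + ΔN²) = √(829.61² + 90.57²) = 834.54 m.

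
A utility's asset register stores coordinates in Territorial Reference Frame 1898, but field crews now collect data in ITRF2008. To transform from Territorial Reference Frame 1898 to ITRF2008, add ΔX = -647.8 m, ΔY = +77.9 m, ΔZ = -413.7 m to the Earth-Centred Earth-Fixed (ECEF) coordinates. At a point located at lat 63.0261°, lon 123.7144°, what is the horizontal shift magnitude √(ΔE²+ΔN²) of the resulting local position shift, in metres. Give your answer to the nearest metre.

At φ = 63.0261°, λ = 123.7144°: sin φ = 0.891213, cos φ = 0.453585, sin λ = 0.831815, cos λ = -0.555054.
ΔE = −sin λ·ΔX + cos λ·ΔY = −(0.831815)·(-647.8) + (-0.555054)·(77.9) = 495.61 m.
ΔN = −sin φ cos λ·ΔX − sin φ sin λ·ΔY + cos φ·ΔZ = −(0.891213)(-0.555054)(-647.8) − (0.891213)(0.831815)(77.9) + (0.453585)(-413.7) = -565.84 m.
Horizontal magnitude = √(ΔE² + ΔN²) = √(495.61² + (-565.84)²) = 752.20 m.

752 m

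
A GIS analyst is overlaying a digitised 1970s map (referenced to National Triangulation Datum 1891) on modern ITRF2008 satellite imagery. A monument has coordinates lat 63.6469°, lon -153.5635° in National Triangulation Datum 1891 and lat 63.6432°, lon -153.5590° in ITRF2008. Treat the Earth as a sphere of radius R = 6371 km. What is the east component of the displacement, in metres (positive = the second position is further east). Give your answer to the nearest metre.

ΔE = 222 m

Δφ = 63.6432° − 63.6469° = -0.0037°; Δλ = -153.5590° − -153.5635° = +0.0045°.
1° along a meridian = πR/180 = 111195 m.
ΔN = Δφ × 111195 = -411.4 m; ΔE = Δλ × 111195 × cos(63.6469°) = +0.0045 × 111195 × 0.443902 = 222.1 m.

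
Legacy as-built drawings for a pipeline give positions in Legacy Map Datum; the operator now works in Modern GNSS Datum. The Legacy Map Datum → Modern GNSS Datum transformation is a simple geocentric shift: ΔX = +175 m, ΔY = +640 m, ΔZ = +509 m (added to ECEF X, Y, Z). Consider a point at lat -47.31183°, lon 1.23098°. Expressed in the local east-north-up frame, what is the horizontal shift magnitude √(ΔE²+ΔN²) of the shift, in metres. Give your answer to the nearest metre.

The local east axis at (φ, λ) is (−sin λ, cos λ, 0), so ΔE = −sin(1.23098°)·175 + cos(1.23098°)·640 = 636.09 m.
The local north axis is (−sin φ cos λ, −sin φ sin λ, cos φ), giving ΔN = 128.605 + 10.106 + 345.106 = 483.82 m.
Horizontal magnitude = √(ΔE² + ΔN²) = √(636.09² + 483.82²) = 799.18 m.

799 m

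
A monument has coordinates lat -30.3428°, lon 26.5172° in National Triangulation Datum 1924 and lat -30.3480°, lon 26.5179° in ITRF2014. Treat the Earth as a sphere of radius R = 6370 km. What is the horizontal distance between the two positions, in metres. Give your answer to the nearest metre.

582 m

Δφ = -30.3480° − -30.3428° = -0.0052°; Δλ = 26.5179° − 26.5172° = +0.0007°.
1° along a meridian = πR/180 = 111177 m.
ΔN = Δφ × 111177 = -578.1 m; ΔE = Δλ × 111177 × cos(-30.3428°) = +0.0007 × 111177 × 0.863018 = 67.2 m.
Distance = √(ΔE² + ΔN²) = √(67.2² + (-578.1)²) = 582.0 m.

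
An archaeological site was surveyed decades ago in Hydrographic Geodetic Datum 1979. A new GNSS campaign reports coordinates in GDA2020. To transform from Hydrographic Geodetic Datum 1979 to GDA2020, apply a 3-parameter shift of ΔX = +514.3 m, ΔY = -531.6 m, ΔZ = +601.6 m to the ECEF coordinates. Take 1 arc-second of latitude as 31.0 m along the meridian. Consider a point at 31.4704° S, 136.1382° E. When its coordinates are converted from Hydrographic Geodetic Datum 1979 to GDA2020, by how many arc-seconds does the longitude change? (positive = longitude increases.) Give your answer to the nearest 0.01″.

Δλ = 1.02″

sin φ = -0.522058, cos φ = 0.852910, sin λ = 0.692921, cos λ = -0.721013.
East component: ΔE = −sin λ·ΔX + cos λ·ΔY = −(0.692921)(514.3) + (-0.721013)(-531.6) = 26.92 m.
1° of latitude spans 3600 × 31.00 = 111600 m; at latitude φ, 1° of longitude spans that × cos φ = 95184.8 m, so Δλ = 26.92 / 95184.8 × 3600 = 1.018″.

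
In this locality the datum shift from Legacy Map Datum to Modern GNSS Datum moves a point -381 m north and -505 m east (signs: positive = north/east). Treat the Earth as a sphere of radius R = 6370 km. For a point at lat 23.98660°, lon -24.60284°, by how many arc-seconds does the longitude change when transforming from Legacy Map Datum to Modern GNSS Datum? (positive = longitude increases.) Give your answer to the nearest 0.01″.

At latitude 23.98660°, cos φ = 0.913641.
One radian of longitude at latitude φ spans R cos φ, so Δλ = ΔE / (R cos φ) = -505.0 / (6370000 × 0.913641) = -8.6771e-05 rad = -17.898″.

Δλ = -17.90″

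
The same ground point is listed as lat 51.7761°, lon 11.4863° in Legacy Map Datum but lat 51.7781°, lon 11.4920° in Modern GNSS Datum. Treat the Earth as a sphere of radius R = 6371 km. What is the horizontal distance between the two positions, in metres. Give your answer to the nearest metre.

Δφ = 51.7781° − 51.7761° = +0.0020°; Δλ = 11.4920° − 11.4863° = +0.0057°.
1° along a meridian = πR/180 = 111195 m.
ΔN = Δφ × 111195 = 222.4 m; ΔE = Δλ × 111195 × cos(51.7761°) = +0.0057 × 111195 × 0.618736 = 392.2 m.
Distance = √(ΔE² + ΔN²) = √(392.2² + 222.4²) = 450.8 m.

451 m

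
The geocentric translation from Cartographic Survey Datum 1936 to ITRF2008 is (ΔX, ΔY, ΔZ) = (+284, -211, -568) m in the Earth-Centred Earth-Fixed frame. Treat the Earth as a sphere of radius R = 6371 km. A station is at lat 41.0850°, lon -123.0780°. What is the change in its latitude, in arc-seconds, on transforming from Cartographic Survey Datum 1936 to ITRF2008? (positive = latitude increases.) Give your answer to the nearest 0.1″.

sin φ = 0.657178, cos φ = 0.753735, sin λ = -0.837928, cos λ = -0.545780.
North component: ΔN = −sin φ cos λ·ΔX − sin φ sin λ·ΔY + cos φ·ΔZ = −(0.657178)(-0.545780)(284) − (0.657178)(-0.837928)(-211) + (0.753735)(-568) = -442.45 m.
1° of latitude spans πR/180 = 111195 m, so Δφ = -442.45 / 111195 × 3600 = -14.325″.

Δφ = -14.3″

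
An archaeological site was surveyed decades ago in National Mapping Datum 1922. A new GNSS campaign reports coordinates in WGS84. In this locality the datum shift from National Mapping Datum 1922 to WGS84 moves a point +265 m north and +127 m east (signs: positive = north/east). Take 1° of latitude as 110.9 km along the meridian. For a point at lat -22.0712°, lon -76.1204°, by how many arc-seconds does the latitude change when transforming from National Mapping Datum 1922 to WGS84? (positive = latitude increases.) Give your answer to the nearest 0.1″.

1° of latitude = 110.9 km, so Δφ = 265.0 / 110900 = 0.0023895° = 8.602″.

Δφ = 8.6″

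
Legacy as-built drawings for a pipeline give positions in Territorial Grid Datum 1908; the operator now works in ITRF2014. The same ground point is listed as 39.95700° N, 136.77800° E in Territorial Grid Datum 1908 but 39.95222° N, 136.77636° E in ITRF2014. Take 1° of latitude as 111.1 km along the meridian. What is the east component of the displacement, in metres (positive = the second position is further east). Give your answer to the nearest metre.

ΔE = -140 m

Δφ = 39.95222° − 39.95700° = -0.00478°; Δλ = 136.77636° − 136.77800° = -0.00164°.
ΔN = Δφ × 111100 = -531.1 m; ΔE = Δλ × 111100 × cos(39.95700°) = -0.00164 × 111100 × 0.766527 = -139.7 m.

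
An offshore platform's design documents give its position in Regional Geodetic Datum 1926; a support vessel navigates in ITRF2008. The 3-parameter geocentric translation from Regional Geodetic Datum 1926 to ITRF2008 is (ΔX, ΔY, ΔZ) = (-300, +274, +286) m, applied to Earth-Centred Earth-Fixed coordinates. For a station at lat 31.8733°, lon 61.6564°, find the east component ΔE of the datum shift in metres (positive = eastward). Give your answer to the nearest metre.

ΔE = 394 m

At φ = 31.8733°, λ = 61.6564°: sin φ = 0.528043, cos φ = 0.849218, sin λ = 0.880116, cos λ = 0.474758.
ΔE = −sin λ·ΔX + cos λ·ΔY = −(0.880116)·(-300) + (0.474758)·(274) = 394.12 m.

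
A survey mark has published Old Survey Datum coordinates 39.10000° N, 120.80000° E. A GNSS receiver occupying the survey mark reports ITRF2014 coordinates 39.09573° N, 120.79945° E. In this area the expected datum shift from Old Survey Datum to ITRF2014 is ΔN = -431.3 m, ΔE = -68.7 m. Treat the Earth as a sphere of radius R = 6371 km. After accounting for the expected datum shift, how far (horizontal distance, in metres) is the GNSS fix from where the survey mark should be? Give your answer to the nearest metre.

Observed coordinate differences: Δφ = -0.00427°, Δλ = -0.00055°.
Converting to metres (1° lat = 111195 m, cos φ = 0.776046): observed ΔN = -474.8 m, observed ΔE = -47.5 m.
Subtracting the expected shift leaves a residual of -474.8 − (-431.3) = -43.5 m north and -47.5 − (-68.7) = 21.2 m east.
Residual distance = √((-43.5)² + 21.2²) = 48.4 m.

48 m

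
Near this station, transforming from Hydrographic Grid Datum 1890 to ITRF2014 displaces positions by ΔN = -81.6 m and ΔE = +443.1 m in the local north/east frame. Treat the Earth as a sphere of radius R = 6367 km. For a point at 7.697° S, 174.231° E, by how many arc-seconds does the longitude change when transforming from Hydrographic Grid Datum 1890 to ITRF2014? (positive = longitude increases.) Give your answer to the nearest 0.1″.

Δλ = 14.5″

At latitude -7.697°, cos φ = 0.990990.
One radian of longitude at latitude φ spans R cos φ, so Δλ = ΔE / (R cos φ) = 443.1 / (6367000 × 0.990990) = 7.0226e-05 rad = 14.485″.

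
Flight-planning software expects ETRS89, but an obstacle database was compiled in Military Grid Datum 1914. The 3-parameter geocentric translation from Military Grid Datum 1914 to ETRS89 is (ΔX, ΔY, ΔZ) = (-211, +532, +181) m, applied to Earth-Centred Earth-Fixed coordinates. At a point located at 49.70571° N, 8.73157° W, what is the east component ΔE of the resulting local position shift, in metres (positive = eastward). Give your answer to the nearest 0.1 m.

ΔE = 493.8 m

The local east axis at (φ, λ) is (−sin λ, cos λ, 0), so ΔE = −sin(-8.73157°)·(-211) + cos(-8.73157°)·532 = 493.80 m.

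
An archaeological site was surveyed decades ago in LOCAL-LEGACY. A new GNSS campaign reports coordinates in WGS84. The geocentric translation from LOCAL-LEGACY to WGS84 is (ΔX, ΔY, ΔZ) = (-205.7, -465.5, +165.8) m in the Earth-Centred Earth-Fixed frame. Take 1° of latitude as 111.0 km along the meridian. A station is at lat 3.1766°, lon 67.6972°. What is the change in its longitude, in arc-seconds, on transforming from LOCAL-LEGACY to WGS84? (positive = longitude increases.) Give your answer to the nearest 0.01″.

sin φ = 0.055414, cos φ = 0.998463, sin λ = 0.925191, cos λ = 0.379501.
East component: ΔE = −sin λ·ΔX + cos λ·ΔY = −(0.925191)(-205.7) + (0.379501)(-465.5) = 13.65 m.
1° of latitude spans 111000 m; at latitude φ, 1° of longitude spans that × cos φ = 110829.4 m, so Δλ = 13.65 / 110829.4 × 3600 = 0.444″.

Δλ = 0.44″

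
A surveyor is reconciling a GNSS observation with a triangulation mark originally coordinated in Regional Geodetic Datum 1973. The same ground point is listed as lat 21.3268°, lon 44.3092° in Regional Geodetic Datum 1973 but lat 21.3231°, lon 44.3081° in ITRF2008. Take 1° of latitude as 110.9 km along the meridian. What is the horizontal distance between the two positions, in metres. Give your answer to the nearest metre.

Δφ = 21.3231° − 21.3268° = -0.0037°; Δλ = 44.3081° − 44.3092° = -0.0011°.
ΔN = Δφ × 110900 = -410.3 m; ΔE = Δλ × 110900 × cos(21.3268°) = -0.0011 × 110900 × 0.931521 = -113.6 m.
Distance = √(ΔE² + ΔN²) = √((-113.6)² + (-410.3)²) = 425.8 m.

426 m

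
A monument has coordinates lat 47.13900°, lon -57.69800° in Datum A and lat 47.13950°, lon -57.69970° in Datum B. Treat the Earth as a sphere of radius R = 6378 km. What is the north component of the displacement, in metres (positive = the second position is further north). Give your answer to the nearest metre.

Δφ = 47.13950° − 47.13900° = +0.00050°; Δλ = -57.69970° − -57.69800° = -0.00170°.
1° along a meridian = πR/180 = 111317 m.
ΔN = Δφ × 111317 = 55.7 m; ΔE = Δλ × 111317 × cos(47.13900°) = -0.00170 × 111317 × 0.680222 = -128.7 m.

ΔN = 56 m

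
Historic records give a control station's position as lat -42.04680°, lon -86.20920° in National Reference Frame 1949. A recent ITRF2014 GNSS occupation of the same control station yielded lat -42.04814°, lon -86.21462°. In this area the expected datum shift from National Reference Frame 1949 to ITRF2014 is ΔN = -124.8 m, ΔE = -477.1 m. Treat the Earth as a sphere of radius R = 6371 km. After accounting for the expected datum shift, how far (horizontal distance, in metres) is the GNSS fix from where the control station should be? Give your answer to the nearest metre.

Observed coordinate differences: Δφ = -0.00134°, Δλ = -0.00542°.
Converting to metres (1° lat = 111195 m, cos φ = 0.742598): observed ΔN = -149.0 m, observed ΔE = -447.5 m.
Subtracting the expected shift leaves a residual of -149.0 − (-124.8) = -24.2 m north and -447.5 − (-477.1) = 29.6 m east.
Residual distance = √((-24.2)² + 29.6²) = 38.2 m.

38 m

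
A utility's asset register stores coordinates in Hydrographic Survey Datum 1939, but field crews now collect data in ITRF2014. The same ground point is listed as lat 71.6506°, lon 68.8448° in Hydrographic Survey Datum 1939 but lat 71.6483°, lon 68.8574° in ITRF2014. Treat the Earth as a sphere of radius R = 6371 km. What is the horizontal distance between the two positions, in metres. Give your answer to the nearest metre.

510 m

Δφ = 71.6483° − 71.6506° = -0.0023°; Δλ = 68.8574° − 68.8448° = +0.0126°.
1° along a meridian = πR/180 = 111195 m.
ΔN = Δφ × 111195 = -255.7 m; ΔE = Δλ × 111195 × cos(71.6506°) = +0.0126 × 111195 × 0.314811 = 441.1 m.
Distance = √(ΔE² + ΔN²) = √(441.1² + (-255.7)²) = 509.9 m.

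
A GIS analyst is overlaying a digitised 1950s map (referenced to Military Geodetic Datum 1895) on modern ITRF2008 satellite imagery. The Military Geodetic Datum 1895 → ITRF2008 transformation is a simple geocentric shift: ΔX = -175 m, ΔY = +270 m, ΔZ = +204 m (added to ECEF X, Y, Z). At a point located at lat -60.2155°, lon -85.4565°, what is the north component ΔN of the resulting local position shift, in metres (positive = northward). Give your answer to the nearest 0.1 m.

ΔN = -144.3 m

At φ = -60.2155°, λ = -85.4565°: sin φ = -0.867900, cos φ = 0.496739, sin λ = -0.996857, cos λ = 0.079216.
ΔN = −sin φ cos λ·ΔX − sin φ sin λ·ΔY + cos φ·ΔZ = −(-0.867900)(0.079216)(-175) − (-0.867900)(-0.996857)(270) + (0.496739)(204) = -144.29 m.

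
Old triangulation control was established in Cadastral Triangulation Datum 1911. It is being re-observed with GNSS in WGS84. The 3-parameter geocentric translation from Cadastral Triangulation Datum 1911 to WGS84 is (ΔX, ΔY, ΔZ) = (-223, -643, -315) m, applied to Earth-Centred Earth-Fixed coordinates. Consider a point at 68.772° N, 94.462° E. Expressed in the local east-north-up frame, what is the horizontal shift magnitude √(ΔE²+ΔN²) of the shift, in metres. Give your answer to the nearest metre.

541 m

The local east axis at (φ, λ) is (−sin λ, cos λ, 0), so ΔE = −sin(94.462°)·(-223) + cos(94.462°)·(-643) = 272.35 m.
The local north axis is (−sin φ cos λ, −sin φ sin λ, cos φ), giving ΔN = -16.172 + 597.554 − 114.055 = 467.33 m.
Horizontal magnitude = √(ΔE² + ΔN²) = √(272.35² + 467.33²) = 540.90 m.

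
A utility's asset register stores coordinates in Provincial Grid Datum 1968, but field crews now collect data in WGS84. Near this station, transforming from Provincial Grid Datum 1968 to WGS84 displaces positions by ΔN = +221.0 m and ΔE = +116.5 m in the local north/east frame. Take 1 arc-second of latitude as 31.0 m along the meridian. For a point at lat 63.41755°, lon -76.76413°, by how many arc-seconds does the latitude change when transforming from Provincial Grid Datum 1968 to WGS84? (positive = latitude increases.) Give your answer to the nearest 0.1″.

Δφ = 7.1″

1″ of latitude = 31.00 m, so Δφ = 221.0 / 31.00 = 7.129″.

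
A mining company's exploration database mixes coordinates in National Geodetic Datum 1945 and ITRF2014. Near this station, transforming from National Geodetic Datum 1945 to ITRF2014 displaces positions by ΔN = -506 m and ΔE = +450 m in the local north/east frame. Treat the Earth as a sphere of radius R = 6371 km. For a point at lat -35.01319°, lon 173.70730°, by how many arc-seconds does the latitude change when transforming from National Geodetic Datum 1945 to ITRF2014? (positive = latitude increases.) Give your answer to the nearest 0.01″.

Δφ = -16.38″

On a sphere of radius R, 1 rad of latitude = R, so Δφ = ΔN / R = -506.0 / 6371000 = -7.9422e-05 rad = -16.382″.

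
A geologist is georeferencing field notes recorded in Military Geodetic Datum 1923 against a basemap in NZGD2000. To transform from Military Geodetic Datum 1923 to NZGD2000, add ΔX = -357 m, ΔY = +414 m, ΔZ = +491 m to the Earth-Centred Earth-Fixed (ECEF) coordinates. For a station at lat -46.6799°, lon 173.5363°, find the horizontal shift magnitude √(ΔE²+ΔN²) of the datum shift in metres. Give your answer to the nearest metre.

730 m

The local east axis at (φ, λ) is (−sin λ, cos λ, 0), so ΔE = −sin(173.5363°)·(-357) + cos(173.5363°)·414 = -371.18 m.
The local north axis is (−sin φ cos λ, −sin φ sin λ, cos φ), giving ΔN = 258.078 + 33.907 + 336.862 = 628.85 m.
Horizontal magnitude = √(ΔE² + ΔN²) = √((-371.18)² + 628.85²) = 730.22 m.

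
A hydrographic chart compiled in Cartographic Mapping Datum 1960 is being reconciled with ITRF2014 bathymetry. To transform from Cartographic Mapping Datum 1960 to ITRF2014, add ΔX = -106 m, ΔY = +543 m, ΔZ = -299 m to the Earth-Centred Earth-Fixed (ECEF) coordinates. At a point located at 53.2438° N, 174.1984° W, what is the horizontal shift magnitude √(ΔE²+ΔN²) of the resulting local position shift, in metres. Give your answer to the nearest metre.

The local east axis at (φ, λ) is (−sin λ, cos λ, 0), so ΔE = −sin(-174.1984°)·(-106) + cos(-174.1984°)·543 = -550.93 m.
The local north axis is (−sin φ cos λ, −sin φ sin λ, cos φ), giving ΔN = -84.491 + 43.976 − 178.925 = -219.44 m.
Horizontal magnitude = √(ΔE² + ΔN²) = √((-550.93)² + (-219.44)²) = 593.03 m.

593 m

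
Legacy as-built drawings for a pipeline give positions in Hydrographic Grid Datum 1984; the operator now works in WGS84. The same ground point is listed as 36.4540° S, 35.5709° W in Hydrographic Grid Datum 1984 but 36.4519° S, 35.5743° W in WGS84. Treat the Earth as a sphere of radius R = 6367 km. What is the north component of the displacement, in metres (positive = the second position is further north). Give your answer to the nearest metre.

Δφ = -36.4519° − -36.4540° = +0.0021°; Δλ = -35.5743° − -35.5709° = -0.0034°.
1° along a meridian = πR/180 = 111125 m.
ΔN = Δφ × 111125 = 233.4 m; ΔE = Δλ × 111125 × cos(-36.4540°) = -0.0034 × 111125 × 0.804334 = -303.9 m.

ΔN = 233 m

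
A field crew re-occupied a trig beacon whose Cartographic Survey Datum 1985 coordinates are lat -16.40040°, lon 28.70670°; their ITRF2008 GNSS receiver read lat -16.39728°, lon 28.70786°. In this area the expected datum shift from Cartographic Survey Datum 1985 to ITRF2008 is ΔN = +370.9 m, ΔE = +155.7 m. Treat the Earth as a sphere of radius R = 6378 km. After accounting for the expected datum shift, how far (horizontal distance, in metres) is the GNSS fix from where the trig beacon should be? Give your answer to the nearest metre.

Observed coordinate differences: Δφ = +0.00312°, Δλ = +0.00116°.
Converting to metres (1° lat = 111317 m, cos φ = 0.959312): observed ΔN = 347.3 m, observed ΔE = 123.9 m.
Subtracting the expected shift leaves a residual of 347.3 − (370.9) = -23.6 m north and 123.9 − (155.7) = -31.8 m east.
Residual distance = √((-23.6)² + (-31.8)²) = 39.6 m.

40 m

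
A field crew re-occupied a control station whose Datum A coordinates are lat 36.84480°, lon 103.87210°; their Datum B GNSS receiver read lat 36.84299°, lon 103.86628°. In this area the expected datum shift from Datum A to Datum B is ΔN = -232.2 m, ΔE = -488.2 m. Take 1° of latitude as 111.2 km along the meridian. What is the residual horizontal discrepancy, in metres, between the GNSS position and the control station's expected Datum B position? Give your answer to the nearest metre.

Observed coordinate differences: Δφ = -0.00181°, Δλ = -0.00582°.
Converting to metres (1° lat = 111200 m, cos φ = 0.800263): observed ΔN = -201.3 m, observed ΔE = -517.9 m.
Subtracting the expected shift leaves a residual of -201.3 − (-232.2) = 30.9 m north and -517.9 − (-488.2) = -29.7 m east.
Residual distance = √(30.9² + (-29.7)²) = 42.9 m.

43 m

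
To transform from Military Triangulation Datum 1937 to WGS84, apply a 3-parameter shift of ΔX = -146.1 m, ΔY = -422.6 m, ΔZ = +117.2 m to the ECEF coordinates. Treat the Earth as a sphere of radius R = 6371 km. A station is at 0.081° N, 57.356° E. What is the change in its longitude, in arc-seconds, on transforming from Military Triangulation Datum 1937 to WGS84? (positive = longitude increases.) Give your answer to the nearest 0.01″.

Δλ = -3.40″

sin φ = 0.001414, cos φ = 0.999999, sin λ = 0.842038, cos λ = 0.539418.
East component: ΔE = −sin λ·ΔX + cos λ·ΔY = −(0.842038)(-146.1) + (0.539418)(-422.6) = -104.94 m.
1° of latitude spans πR/180 = 111195 m; at latitude φ, 1° of longitude spans that × cos φ = 111194.8 m, so Δλ = -104.94 / 111194.8 × 3600 = -3.397″.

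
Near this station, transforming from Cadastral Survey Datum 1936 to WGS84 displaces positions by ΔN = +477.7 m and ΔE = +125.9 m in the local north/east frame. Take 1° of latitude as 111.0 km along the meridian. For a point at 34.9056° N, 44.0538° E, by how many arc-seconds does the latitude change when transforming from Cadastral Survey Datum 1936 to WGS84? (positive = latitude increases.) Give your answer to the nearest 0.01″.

Δφ = 15.49″

1° of latitude = 111.0 km, so Δφ = 477.7 / 111000 = 0.0043036° = 15.493″.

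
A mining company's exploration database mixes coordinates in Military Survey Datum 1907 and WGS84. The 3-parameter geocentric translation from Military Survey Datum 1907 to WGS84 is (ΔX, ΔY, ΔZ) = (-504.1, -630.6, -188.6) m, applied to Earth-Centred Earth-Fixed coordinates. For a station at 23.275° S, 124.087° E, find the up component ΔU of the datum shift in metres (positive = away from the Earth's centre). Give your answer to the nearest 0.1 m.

ΔU = -145.7 m

The local up (radial) axis is (cos φ cos λ, cos φ sin λ, sin φ), giving ΔU = 259.531 − 479.753 + 74.524 = -145.70 m.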